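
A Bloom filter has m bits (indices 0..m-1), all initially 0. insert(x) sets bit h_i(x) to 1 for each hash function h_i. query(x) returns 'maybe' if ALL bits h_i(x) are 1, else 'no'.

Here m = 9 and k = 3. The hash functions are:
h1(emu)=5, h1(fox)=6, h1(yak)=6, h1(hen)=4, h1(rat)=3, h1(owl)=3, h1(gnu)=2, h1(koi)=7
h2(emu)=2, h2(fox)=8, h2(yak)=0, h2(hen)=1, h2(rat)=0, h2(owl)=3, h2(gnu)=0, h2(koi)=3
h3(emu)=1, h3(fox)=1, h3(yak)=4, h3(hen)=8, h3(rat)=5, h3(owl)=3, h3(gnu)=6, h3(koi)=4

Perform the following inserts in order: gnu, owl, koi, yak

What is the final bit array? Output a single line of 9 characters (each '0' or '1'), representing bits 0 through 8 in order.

Start: bits=000000000
After insert 'gnu': sets bits 0 2 6 -> bits=101000100
After insert 'owl': sets bits 3 -> bits=101100100
After insert 'koi': sets bits 3 4 7 -> bits=101110110
After insert 'yak': sets bits 0 4 6 -> bits=101110110

Answer: 101110110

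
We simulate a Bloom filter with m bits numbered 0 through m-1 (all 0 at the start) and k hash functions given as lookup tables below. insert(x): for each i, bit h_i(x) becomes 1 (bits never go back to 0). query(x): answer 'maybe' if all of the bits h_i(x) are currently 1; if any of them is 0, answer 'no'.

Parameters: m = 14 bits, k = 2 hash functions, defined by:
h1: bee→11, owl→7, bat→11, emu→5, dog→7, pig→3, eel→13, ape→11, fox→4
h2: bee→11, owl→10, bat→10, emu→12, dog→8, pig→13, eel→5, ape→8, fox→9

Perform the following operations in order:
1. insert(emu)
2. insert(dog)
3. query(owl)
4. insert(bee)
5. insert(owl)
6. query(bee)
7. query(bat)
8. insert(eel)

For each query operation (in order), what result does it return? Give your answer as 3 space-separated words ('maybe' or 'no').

Start: bits=00000000000000
Op 1: insert emu -> sets bits 5 12 -> bits=00000100000010
Op 2: insert dog -> sets bits 7 8 -> bits=00000101100010
Op 3: query owl -> checks bit7=1, bit10=0 (has a 0) -> no
Op 4: insert bee -> sets bits 11 -> bits=00000101100110
Op 5: insert owl -> sets bits 7 10 -> bits=00000101101110
Op 6: query bee -> checks bit11=1 (all 1) -> maybe
Op 7: query bat -> checks bit10=1, bit11=1 (all 1) -> maybe
Op 8: insert eel -> sets bits 5 13 -> bits=00000101101111
Query results in order: no maybe maybe

Answer: no maybe maybe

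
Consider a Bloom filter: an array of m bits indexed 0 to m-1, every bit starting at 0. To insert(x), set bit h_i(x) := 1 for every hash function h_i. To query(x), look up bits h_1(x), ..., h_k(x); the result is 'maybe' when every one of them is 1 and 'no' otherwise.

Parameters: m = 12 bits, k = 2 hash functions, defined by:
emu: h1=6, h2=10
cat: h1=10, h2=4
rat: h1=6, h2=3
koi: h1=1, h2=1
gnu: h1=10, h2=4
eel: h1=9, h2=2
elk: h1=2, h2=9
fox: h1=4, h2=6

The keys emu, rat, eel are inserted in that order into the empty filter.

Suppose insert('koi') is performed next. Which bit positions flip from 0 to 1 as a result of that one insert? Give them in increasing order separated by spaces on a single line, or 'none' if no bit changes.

Answer: 1

Derivation:
Start: bits=000000000000
After insert 'emu': sets bits 6 10 -> bits=000000100010
After insert 'rat': sets bits 3 6 -> bits=000100100010
After insert 'eel': sets bits 2 9 -> bits=001100100110
insert 'koi' would touch bits 1; currently bit1=0
Bits that are 0 among those (would change 0->1): 1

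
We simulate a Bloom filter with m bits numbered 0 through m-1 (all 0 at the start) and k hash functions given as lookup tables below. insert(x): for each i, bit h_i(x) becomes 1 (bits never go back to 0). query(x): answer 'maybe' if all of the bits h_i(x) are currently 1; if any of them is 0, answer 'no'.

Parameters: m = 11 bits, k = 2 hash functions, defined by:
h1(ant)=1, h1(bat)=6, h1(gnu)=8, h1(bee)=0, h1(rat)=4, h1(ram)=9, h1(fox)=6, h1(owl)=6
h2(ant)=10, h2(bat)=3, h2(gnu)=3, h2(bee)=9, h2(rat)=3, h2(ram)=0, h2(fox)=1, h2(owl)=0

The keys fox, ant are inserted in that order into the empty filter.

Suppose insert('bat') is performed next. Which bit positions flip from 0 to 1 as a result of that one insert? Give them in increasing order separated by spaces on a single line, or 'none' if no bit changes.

Start: bits=00000000000
After insert 'fox': sets bits 1 6 -> bits=01000010000
After insert 'ant': sets bits 1 10 -> bits=01000010001
insert 'bat' would touch bits 3 6; currently bit3=0, bit6=1
Bits that are 0 among those (would change 0->1): 3

Answer: 3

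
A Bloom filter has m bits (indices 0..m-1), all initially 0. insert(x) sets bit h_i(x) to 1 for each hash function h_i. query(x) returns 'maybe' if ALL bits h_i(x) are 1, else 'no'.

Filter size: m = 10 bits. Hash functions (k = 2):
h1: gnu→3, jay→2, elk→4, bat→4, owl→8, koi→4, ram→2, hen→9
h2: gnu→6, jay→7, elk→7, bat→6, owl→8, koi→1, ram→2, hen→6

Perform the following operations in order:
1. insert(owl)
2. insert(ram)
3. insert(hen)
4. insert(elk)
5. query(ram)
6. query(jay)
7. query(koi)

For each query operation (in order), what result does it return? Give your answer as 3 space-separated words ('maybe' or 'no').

Answer: maybe maybe no

Derivation:
Start: bits=0000000000
Op 1: insert owl -> sets bits 8 -> bits=0000000010
Op 2: insert ram -> sets bits 2 -> bits=0010000010
Op 3: insert hen -> sets bits 6 9 -> bits=0010001011
Op 4: insert elk -> sets bits 4 7 -> bits=0010101111
Op 5: query ram -> checks bit2=1 (all 1) -> maybe
Op 6: query jay -> checks bit2=1, bit7=1 (all 1) -> maybe
Op 7: query koi -> checks bit1=0, bit4=1 (has a 0) -> no
Query results in order: maybe maybe no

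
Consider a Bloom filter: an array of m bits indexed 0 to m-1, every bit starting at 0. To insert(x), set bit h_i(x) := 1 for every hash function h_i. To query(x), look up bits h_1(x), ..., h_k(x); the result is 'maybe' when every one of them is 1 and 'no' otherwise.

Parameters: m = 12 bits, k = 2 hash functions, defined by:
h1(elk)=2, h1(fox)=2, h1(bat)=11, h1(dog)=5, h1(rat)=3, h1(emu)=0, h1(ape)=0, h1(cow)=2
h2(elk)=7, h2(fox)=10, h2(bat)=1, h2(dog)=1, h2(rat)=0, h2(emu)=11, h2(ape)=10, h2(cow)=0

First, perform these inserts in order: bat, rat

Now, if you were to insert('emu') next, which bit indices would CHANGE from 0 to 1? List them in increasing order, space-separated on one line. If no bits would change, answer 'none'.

Start: bits=000000000000
After insert 'bat': sets bits 1 11 -> bits=010000000001
After insert 'rat': sets bits 0 3 -> bits=110100000001
insert 'emu' would touch bits 0 11; currently bit0=1, bit11=1
Bits that are 0 among those (would change 0->1): none

Answer: none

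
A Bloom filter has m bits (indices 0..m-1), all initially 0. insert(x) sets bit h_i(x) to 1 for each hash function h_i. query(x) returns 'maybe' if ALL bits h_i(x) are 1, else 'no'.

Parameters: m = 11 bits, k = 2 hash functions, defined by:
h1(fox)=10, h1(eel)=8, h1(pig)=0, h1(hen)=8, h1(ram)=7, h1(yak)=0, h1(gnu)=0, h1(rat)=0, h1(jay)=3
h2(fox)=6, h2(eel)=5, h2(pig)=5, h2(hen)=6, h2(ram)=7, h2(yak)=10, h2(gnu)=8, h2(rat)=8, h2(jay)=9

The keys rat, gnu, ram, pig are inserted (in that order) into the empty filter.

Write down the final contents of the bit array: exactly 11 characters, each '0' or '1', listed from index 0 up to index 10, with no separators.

Start: bits=00000000000
After insert 'rat': sets bits 0 8 -> bits=10000000100
After insert 'gnu': sets bits 0 8 -> bits=10000000100
After insert 'ram': sets bits 7 -> bits=10000001100
After insert 'pig': sets bits 0 5 -> bits=10000101100

Answer: 10000101100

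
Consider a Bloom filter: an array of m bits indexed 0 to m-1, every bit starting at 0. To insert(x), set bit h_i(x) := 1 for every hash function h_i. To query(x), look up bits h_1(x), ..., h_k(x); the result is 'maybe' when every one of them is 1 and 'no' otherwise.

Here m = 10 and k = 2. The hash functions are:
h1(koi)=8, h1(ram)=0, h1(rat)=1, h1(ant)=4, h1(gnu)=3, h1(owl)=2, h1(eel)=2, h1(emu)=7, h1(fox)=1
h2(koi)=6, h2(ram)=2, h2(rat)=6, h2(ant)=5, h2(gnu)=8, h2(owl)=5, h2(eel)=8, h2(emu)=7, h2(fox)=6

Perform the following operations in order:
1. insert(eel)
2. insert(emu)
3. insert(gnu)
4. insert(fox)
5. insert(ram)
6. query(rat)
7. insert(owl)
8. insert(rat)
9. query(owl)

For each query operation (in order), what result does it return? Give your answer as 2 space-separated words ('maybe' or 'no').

Start: bits=0000000000
Op 1: insert eel -> sets bits 2 8 -> bits=0010000010
Op 2: insert emu -> sets bits 7 -> bits=0010000110
Op 3: insert gnu -> sets bits 3 8 -> bits=0011000110
Op 4: insert fox -> sets bits 1 6 -> bits=0111001110
Op 5: insert ram -> sets bits 0 2 -> bits=1111001110
Op 6: query rat -> checks bit1=1, bit6=1 (all 1) -> maybe
Op 7: insert owl -> sets bits 2 5 -> bits=1111011110
Op 8: insert rat -> sets bits 1 6 -> bits=1111011110
Op 9: query owl -> checks bit2=1, bit5=1 (all 1) -> maybe
Query results in order: maybe maybe

Answer: maybe maybe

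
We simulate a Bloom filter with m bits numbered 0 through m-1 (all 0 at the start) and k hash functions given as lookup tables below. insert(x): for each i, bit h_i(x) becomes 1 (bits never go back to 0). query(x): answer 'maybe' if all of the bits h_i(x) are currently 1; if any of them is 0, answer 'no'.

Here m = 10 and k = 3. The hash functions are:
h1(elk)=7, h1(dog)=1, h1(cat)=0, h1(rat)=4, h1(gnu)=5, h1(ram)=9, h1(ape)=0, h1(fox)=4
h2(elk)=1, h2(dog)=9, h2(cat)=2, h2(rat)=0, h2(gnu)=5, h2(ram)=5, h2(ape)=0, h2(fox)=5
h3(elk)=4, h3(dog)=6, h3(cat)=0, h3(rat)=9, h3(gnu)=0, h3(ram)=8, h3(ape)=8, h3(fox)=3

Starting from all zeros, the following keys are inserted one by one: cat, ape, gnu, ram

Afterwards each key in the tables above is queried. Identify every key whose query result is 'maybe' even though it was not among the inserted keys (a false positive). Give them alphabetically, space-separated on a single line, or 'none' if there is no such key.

Start: bits=0000000000
After insert 'cat': sets bits 0 2 -> bits=1010000000
After insert 'ape': sets bits 0 8 -> bits=1010000010
After insert 'gnu': sets bits 0 5 -> bits=1010010010
After insert 'ram': sets bits 5 8 9 -> bits=1010010011
Not inserted: dog elk fox rat — query each against bits=1010010011:
query dog: checks bit1=0, bit6=0, bit9=1 (has a 0) -> no => not a false positive
query elk: checks bit1=0, bit4=0, bit7=0 (has a 0) -> no => not a false positive
query fox: checks bit3=0, bit4=0, bit5=1 (has a 0) -> no => not a false positive
query rat: checks bit0=1, bit4=0, bit9=1 (has a 0) -> no => not a false positive
False positives (alphabetical): none

Answer: none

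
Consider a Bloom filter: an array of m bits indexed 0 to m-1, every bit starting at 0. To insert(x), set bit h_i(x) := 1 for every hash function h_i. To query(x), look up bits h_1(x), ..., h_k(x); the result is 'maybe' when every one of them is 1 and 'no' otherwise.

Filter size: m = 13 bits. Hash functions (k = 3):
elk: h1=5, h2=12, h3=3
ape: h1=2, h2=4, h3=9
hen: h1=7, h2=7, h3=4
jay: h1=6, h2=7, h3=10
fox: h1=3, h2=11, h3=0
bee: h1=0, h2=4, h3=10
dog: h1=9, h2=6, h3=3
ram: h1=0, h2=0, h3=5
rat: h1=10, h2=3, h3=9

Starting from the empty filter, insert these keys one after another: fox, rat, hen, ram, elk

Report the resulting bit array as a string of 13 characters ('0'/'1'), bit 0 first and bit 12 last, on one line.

Answer: 1001110101111

Derivation:
Start: bits=0000000000000
After insert 'fox': sets bits 0 3 11 -> bits=1001000000010
After insert 'rat': sets bits 3 9 10 -> bits=1001000001110
After insert 'hen': sets bits 4 7 -> bits=1001100101110
After insert 'ram': sets bits 0 5 -> bits=1001110101110
After insert 'elk': sets bits 3 5 12 -> bits=1001110101111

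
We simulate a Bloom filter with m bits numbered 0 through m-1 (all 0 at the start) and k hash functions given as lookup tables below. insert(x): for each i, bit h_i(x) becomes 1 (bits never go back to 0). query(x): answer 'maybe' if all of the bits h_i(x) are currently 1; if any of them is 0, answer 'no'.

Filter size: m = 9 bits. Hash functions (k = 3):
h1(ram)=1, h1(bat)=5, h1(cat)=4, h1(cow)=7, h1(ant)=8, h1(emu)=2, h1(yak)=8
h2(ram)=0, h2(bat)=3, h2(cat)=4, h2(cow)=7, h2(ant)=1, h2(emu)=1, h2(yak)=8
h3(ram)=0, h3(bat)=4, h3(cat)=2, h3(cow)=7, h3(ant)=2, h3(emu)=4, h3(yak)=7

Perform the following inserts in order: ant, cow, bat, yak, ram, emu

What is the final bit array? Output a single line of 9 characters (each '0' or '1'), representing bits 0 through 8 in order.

Start: bits=000000000
After insert 'ant': sets bits 1 2 8 -> bits=011000001
After insert 'cow': sets bits 7 -> bits=011000011
After insert 'bat': sets bits 3 4 5 -> bits=011111011
After insert 'yak': sets bits 7 8 -> bits=011111011
After insert 'ram': sets bits 0 1 -> bits=111111011
After insert 'emu': sets bits 1 2 4 -> bits=111111011

Answer: 111111011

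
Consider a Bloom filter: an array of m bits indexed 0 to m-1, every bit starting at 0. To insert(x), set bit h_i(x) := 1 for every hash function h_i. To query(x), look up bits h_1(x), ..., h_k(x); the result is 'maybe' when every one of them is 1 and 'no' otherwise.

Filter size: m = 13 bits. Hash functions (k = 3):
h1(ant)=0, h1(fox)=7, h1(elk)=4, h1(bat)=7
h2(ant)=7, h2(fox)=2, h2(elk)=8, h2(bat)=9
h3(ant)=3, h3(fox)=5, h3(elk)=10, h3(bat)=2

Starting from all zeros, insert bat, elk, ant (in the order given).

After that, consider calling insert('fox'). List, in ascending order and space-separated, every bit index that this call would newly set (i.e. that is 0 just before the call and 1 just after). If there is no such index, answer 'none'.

Start: bits=0000000000000
After insert 'bat': sets bits 2 7 9 -> bits=0010000101000
After insert 'elk': sets bits 4 8 10 -> bits=0010100111100
After insert 'ant': sets bits 0 3 7 -> bits=1011100111100
insert 'fox' would touch bits 2 5 7; currently bit2=1, bit5=0, bit7=1
Bits that are 0 among those (would change 0->1): 5

Answer: 5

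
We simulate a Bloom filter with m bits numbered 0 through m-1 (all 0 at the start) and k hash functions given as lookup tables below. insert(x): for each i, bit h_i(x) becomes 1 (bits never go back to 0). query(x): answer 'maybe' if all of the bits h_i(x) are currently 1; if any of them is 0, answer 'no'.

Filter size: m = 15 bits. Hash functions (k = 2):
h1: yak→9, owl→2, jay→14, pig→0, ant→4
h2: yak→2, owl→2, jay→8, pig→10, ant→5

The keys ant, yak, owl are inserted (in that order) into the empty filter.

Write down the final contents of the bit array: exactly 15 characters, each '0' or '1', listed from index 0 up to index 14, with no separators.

Answer: 001011000100000

Derivation:
Start: bits=000000000000000
After insert 'ant': sets bits 4 5 -> bits=000011000000000
After insert 'yak': sets bits 2 9 -> bits=001011000100000
After insert 'owl': sets bits 2 -> bits=001011000100000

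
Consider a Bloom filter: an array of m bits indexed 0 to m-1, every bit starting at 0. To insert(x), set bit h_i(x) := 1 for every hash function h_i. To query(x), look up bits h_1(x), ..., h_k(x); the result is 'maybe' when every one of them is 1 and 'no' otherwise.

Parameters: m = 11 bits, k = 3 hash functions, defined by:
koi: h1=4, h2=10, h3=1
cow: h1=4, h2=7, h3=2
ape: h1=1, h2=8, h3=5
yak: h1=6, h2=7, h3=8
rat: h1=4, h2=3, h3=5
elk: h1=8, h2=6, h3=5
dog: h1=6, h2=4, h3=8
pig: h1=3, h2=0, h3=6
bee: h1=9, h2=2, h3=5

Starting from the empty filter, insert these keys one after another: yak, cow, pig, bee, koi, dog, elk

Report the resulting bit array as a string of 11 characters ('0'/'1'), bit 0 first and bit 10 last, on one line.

Answer: 11111111111

Derivation:
Start: bits=00000000000
After insert 'yak': sets bits 6 7 8 -> bits=00000011100
After insert 'cow': sets bits 2 4 7 -> bits=00101011100
After insert 'pig': sets bits 0 3 6 -> bits=10111011100
After insert 'bee': sets bits 2 5 9 -> bits=10111111110
After insert 'koi': sets bits 1 4 10 -> bits=11111111111
After insert 'dog': sets bits 4 6 8 -> bits=11111111111
After insert 'elk': sets bits 5 6 8 -> bits=11111111111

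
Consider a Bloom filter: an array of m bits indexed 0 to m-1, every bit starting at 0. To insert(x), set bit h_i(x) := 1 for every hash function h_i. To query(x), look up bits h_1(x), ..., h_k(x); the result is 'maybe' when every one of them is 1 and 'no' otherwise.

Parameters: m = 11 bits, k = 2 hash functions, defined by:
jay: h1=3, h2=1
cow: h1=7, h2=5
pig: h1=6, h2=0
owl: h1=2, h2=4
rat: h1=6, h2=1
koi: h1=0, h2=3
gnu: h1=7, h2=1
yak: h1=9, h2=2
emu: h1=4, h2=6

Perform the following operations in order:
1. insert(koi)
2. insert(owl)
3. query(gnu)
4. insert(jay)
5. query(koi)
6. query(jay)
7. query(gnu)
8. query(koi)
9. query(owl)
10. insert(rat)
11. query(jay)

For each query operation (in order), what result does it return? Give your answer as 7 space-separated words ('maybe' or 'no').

Answer: no maybe maybe no maybe maybe maybe

Derivation:
Start: bits=00000000000
Op 1: insert koi -> sets bits 0 3 -> bits=10010000000
Op 2: insert owl -> sets bits 2 4 -> bits=10111000000
Op 3: query gnu -> checks bit1=0, bit7=0 (has a 0) -> no
Op 4: insert jay -> sets bits 1 3 -> bits=11111000000
Op 5: query koi -> checks bit0=1, bit3=1 (all 1) -> maybe
Op 6: query jay -> checks bit1=1, bit3=1 (all 1) -> maybe
Op 7: query gnu -> checks bit1=1, bit7=0 (has a 0) -> no
Op 8: query koi -> checks bit0=1, bit3=1 (all 1) -> maybe
Op 9: query owl -> checks bit2=1, bit4=1 (all 1) -> maybe
Op 10: insert rat -> sets bits 1 6 -> bits=11111010000
Op 11: query jay -> checks bit1=1, bit3=1 (all 1) -> maybe
Query results in order: no maybe maybe no maybe maybe maybe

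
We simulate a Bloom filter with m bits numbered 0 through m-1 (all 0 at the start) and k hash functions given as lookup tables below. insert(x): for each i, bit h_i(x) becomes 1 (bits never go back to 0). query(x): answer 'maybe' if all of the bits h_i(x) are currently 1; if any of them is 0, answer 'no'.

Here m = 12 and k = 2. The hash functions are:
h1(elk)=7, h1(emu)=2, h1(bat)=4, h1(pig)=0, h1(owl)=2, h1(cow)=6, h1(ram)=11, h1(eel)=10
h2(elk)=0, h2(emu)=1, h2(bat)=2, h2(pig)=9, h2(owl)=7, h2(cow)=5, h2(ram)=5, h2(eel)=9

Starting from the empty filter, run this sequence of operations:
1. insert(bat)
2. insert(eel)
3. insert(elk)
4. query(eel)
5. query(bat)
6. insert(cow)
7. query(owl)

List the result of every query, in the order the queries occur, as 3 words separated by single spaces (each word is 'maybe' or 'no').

Answer: maybe maybe maybe

Derivation:
Start: bits=000000000000
Op 1: insert bat -> sets bits 2 4 -> bits=001010000000
Op 2: insert eel -> sets bits 9 10 -> bits=001010000110
Op 3: insert elk -> sets bits 0 7 -> bits=101010010110
Op 4: query eel -> checks bit9=1, bit10=1 (all 1) -> maybe
Op 5: query bat -> checks bit2=1, bit4=1 (all 1) -> maybe
Op 6: insert cow -> sets bits 5 6 -> bits=101011110110
Op 7: query owl -> checks bit2=1, bit7=1 (all 1) -> maybe
Query results in order: maybe maybe maybe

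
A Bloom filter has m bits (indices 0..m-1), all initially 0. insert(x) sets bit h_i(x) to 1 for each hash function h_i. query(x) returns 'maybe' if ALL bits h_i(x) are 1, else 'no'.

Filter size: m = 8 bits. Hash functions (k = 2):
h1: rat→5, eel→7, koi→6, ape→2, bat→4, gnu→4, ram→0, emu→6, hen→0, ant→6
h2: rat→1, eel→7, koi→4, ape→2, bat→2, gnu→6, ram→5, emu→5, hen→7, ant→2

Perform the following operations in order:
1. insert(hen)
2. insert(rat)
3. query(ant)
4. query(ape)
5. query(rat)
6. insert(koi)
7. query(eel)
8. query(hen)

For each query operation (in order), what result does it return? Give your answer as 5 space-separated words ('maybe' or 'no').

Answer: no no maybe maybe maybe

Derivation:
Start: bits=00000000
Op 1: insert hen -> sets bits 0 7 -> bits=10000001
Op 2: insert rat -> sets bits 1 5 -> bits=11000101
Op 3: query ant -> checks bit2=0, bit6=0 (has a 0) -> no
Op 4: query ape -> checks bit2=0 (has a 0) -> no
Op 5: query rat -> checks bit1=1, bit5=1 (all 1) -> maybe
Op 6: insert koi -> sets bits 4 6 -> bits=11001111
Op 7: query eel -> checks bit7=1 (all 1) -> maybe
Op 8: query hen -> checks bit0=1, bit7=1 (all 1) -> maybe
Query results in order: no no maybe maybe maybe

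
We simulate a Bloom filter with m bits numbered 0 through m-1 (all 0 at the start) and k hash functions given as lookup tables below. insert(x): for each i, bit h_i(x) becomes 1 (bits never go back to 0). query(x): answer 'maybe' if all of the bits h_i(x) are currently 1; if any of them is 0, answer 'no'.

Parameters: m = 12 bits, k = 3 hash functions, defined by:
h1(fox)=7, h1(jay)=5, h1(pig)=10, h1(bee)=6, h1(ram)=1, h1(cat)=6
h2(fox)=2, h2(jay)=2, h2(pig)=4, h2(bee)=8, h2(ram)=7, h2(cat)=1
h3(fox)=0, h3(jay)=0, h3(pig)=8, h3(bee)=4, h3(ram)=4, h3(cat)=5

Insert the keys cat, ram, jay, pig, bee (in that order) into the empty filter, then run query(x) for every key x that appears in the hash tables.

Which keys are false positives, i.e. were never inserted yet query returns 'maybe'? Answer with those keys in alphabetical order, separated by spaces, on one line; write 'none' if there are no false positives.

Answer: fox

Derivation:
Start: bits=000000000000
After insert 'cat': sets bits 1 5 6 -> bits=010001100000
After insert 'ram': sets bits 1 4 7 -> bits=010011110000
After insert 'jay': sets bits 0 2 5 -> bits=111011110000
After insert 'pig': sets bits 4 8 10 -> bits=111011111010
After insert 'bee': sets bits 4 6 8 -> bits=111011111010
Not inserted: fox — query each against bits=111011111010:
query fox: checks bit0=1, bit2=1, bit7=1 (all 1) -> maybe => FALSE POSITIVE
False positives (alphabetical): fox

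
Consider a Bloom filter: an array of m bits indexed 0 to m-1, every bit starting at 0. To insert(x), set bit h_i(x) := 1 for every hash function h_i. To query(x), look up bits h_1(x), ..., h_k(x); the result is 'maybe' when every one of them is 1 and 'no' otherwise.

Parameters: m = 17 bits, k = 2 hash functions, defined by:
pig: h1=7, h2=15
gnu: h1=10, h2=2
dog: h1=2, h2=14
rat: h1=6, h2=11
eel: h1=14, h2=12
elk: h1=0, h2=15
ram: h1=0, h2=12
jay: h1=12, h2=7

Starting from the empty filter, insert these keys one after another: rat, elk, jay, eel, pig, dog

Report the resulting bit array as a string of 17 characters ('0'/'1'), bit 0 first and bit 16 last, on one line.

Start: bits=00000000000000000
After insert 'rat': sets bits 6 11 -> bits=00000010000100000
After insert 'elk': sets bits 0 15 -> bits=10000010000100010
After insert 'jay': sets bits 7 12 -> bits=10000011000110010
After insert 'eel': sets bits 12 14 -> bits=10000011000110110
After insert 'pig': sets bits 7 15 -> bits=10000011000110110
After insert 'dog': sets bits 2 14 -> bits=10100011000110110

Answer: 10100011000110110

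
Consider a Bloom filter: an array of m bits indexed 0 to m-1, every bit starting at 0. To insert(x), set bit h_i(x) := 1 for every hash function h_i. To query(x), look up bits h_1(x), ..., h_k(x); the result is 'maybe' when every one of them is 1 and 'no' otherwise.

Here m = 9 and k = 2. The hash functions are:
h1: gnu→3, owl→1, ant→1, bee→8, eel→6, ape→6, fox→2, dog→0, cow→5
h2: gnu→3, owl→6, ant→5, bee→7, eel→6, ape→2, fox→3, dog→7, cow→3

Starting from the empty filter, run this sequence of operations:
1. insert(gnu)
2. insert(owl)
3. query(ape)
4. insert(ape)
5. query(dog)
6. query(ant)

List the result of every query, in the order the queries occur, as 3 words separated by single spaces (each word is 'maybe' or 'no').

Answer: no no no

Derivation:
Start: bits=000000000
Op 1: insert gnu -> sets bits 3 -> bits=000100000
Op 2: insert owl -> sets bits 1 6 -> bits=010100100
Op 3: query ape -> checks bit2=0, bit6=1 (has a 0) -> no
Op 4: insert ape -> sets bits 2 6 -> bits=011100100
Op 5: query dog -> checks bit0=0, bit7=0 (has a 0) -> no
Op 6: query ant -> checks bit1=1, bit5=0 (has a 0) -> no
Query results in order: no no no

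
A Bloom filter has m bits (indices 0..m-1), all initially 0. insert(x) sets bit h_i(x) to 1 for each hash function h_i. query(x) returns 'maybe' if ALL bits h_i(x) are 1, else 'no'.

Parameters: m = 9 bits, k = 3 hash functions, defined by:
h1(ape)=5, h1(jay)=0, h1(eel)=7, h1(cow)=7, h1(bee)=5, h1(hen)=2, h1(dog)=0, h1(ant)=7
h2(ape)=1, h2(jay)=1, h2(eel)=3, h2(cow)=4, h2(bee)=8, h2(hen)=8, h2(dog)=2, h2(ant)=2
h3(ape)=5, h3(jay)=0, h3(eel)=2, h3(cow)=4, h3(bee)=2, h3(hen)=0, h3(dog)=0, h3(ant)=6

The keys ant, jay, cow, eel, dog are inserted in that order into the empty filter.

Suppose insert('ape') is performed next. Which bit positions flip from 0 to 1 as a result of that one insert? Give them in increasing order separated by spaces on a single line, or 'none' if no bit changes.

Answer: 5

Derivation:
Start: bits=000000000
After insert 'ant': sets bits 2 6 7 -> bits=001000110
After insert 'jay': sets bits 0 1 -> bits=111000110
After insert 'cow': sets bits 4 7 -> bits=111010110
After insert 'eel': sets bits 2 3 7 -> bits=111110110
After insert 'dog': sets bits 0 2 -> bits=111110110
insert 'ape' would touch bits 1 5; currently bit1=1, bit5=0
Bits that are 0 among those (would change 0->1): 5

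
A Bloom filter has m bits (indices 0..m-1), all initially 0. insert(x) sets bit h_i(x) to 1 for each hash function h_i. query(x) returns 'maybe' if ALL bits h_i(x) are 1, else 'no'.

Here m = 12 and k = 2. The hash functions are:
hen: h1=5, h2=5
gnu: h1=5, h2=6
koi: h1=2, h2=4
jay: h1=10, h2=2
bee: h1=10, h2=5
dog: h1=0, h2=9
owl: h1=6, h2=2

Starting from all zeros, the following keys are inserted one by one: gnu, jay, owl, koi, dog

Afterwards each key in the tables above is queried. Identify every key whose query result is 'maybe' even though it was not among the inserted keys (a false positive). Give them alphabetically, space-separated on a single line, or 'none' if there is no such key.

Start: bits=000000000000
After insert 'gnu': sets bits 5 6 -> bits=000001100000
After insert 'jay': sets bits 2 10 -> bits=001001100010
After insert 'owl': sets bits 2 6 -> bits=001001100010
After insert 'koi': sets bits 2 4 -> bits=001011100010
After insert 'dog': sets bits 0 9 -> bits=101011100110
Not inserted: bee hen — query each against bits=101011100110:
query bee: checks bit5=1, bit10=1 (all 1) -> maybe => FALSE POSITIVE
query hen: checks bit5=1 (all 1) -> maybe => FALSE POSITIVE
False positives (alphabetical): bee hen

Answer: bee hen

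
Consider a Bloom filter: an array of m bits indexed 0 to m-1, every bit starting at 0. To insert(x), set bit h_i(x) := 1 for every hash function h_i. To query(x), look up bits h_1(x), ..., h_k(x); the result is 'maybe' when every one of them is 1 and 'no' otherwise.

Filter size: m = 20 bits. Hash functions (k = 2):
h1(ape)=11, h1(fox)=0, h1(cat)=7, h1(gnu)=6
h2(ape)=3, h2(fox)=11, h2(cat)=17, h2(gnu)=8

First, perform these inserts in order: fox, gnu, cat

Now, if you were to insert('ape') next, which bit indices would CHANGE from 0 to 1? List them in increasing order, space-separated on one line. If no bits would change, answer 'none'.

Answer: 3

Derivation:
Start: bits=00000000000000000000
After insert 'fox': sets bits 0 11 -> bits=10000000000100000000
After insert 'gnu': sets bits 6 8 -> bits=10000010100100000000
After insert 'cat': sets bits 7 17 -> bits=10000011100100000100
insert 'ape' would touch bits 3 11; currently bit3=0, bit11=1
Bits that are 0 among those (would change 0->1): 3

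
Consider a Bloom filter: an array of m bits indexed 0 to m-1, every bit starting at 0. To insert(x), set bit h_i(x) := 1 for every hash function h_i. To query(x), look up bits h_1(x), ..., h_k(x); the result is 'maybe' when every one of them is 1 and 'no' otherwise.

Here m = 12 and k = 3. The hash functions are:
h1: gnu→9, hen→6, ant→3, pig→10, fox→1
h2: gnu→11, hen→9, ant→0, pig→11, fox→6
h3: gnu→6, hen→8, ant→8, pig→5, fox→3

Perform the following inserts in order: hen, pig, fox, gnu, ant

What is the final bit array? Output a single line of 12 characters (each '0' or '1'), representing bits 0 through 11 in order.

Answer: 110101101111

Derivation:
Start: bits=000000000000
After insert 'hen': sets bits 6 8 9 -> bits=000000101100
After insert 'pig': sets bits 5 10 11 -> bits=000001101111
After insert 'fox': sets bits 1 3 6 -> bits=010101101111
After insert 'gnu': sets bits 6 9 11 -> bits=010101101111
After insert 'ant': sets bits 0 3 8 -> bits=110101101111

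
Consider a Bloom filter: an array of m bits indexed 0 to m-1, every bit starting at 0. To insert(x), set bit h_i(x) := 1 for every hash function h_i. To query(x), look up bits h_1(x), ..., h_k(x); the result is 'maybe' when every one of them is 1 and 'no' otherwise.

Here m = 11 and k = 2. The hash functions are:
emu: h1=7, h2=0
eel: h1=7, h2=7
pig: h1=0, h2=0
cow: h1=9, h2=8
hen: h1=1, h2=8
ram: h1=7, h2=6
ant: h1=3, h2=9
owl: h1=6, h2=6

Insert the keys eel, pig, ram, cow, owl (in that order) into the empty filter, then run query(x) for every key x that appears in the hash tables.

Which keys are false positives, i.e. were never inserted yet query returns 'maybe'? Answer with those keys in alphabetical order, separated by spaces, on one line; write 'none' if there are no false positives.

Answer: emu

Derivation:
Start: bits=00000000000
After insert 'eel': sets bits 7 -> bits=00000001000
After insert 'pig': sets bits 0 -> bits=10000001000
After insert 'ram': sets bits 6 7 -> bits=10000011000
After insert 'cow': sets bits 8 9 -> bits=10000011110
After insert 'owl': sets bits 6 -> bits=10000011110
Not inserted: ant emu hen — query each against bits=10000011110:
query ant: checks bit3=0, bit9=1 (has a 0) -> no => not a false positive
query emu: checks bit0=1, bit7=1 (all 1) -> maybe => FALSE POSITIVE
query hen: checks bit1=0, bit8=1 (has a 0) -> no => not a false positive
False positives (alphabetical): emu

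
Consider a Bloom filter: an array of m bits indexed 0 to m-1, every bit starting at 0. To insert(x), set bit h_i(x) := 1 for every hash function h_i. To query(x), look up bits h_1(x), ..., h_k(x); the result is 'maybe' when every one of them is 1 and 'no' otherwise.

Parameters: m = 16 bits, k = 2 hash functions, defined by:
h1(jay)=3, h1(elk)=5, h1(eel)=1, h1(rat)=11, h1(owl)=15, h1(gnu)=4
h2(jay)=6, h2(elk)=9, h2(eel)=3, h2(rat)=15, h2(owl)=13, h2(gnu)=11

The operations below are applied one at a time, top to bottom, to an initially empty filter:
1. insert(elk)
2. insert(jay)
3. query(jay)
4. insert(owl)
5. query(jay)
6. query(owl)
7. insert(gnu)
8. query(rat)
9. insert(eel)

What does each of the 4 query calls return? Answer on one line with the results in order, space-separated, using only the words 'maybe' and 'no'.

Answer: maybe maybe maybe maybe

Derivation:
Start: bits=0000000000000000
Op 1: insert elk -> sets bits 5 9 -> bits=0000010001000000
Op 2: insert jay -> sets bits 3 6 -> bits=0001011001000000
Op 3: query jay -> checks bit3=1, bit6=1 (all 1) -> maybe
Op 4: insert owl -> sets bits 13 15 -> bits=0001011001000101
Op 5: query jay -> checks bit3=1, bit6=1 (all 1) -> maybe
Op 6: query owl -> checks bit13=1, bit15=1 (all 1) -> maybe
Op 7: insert gnu -> sets bits 4 11 -> bits=0001111001010101
Op 8: query rat -> checks bit11=1, bit15=1 (all 1) -> maybe
Op 9: insert eel -> sets bits 1 3 -> bits=0101111001010101
Query results in order: maybe maybe maybe maybe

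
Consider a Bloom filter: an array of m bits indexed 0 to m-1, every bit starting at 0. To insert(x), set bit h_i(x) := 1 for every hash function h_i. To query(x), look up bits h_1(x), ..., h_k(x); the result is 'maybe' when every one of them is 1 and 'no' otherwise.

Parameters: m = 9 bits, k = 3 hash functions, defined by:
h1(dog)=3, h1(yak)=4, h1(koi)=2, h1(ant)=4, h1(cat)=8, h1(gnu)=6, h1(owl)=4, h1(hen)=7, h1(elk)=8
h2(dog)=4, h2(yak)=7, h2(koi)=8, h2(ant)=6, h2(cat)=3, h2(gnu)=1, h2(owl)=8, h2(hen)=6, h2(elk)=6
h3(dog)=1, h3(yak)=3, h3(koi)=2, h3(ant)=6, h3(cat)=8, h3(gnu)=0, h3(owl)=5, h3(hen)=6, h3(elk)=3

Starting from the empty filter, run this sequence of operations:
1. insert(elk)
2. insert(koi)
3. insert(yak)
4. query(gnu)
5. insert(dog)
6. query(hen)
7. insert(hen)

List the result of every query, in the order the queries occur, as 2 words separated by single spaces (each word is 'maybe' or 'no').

Answer: no maybe

Derivation:
Start: bits=000000000
Op 1: insert elk -> sets bits 3 6 8 -> bits=000100101
Op 2: insert koi -> sets bits 2 8 -> bits=001100101
Op 3: insert yak -> sets bits 3 4 7 -> bits=001110111
Op 4: query gnu -> checks bit0=0, bit1=0, bit6=1 (has a 0) -> no
Op 5: insert dog -> sets bits 1 3 4 -> bits=011110111
Op 6: query hen -> checks bit6=1, bit7=1 (all 1) -> maybe
Op 7: insert hen -> sets bits 6 7 -> bits=011110111
Query results in order: no maybe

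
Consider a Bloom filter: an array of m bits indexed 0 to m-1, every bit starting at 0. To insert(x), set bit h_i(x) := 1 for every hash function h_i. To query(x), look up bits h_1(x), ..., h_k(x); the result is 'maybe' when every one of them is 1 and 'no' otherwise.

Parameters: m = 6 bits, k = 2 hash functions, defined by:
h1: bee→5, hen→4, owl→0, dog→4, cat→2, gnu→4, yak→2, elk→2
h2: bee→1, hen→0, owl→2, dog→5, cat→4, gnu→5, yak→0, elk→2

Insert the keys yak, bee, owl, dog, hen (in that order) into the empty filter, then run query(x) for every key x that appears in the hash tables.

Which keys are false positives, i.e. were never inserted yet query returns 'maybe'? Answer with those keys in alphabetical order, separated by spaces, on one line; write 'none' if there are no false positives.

Start: bits=000000
After insert 'yak': sets bits 0 2 -> bits=101000
After insert 'bee': sets bits 1 5 -> bits=111001
After insert 'owl': sets bits 0 2 -> bits=111001
After insert 'dog': sets bits 4 5 -> bits=111011
After insert 'hen': sets bits 0 4 -> bits=111011
Not inserted: cat elk gnu — query each against bits=111011:
query cat: checks bit2=1, bit4=1 (all 1) -> maybe => FALSE POSITIVE
query elk: checks bit2=1 (all 1) -> maybe => FALSE POSITIVE
query gnu: checks bit4=1, bit5=1 (all 1) -> maybe => FALSE POSITIVE
False positives (alphabetical): cat elk gnu

Answer: cat elk gnu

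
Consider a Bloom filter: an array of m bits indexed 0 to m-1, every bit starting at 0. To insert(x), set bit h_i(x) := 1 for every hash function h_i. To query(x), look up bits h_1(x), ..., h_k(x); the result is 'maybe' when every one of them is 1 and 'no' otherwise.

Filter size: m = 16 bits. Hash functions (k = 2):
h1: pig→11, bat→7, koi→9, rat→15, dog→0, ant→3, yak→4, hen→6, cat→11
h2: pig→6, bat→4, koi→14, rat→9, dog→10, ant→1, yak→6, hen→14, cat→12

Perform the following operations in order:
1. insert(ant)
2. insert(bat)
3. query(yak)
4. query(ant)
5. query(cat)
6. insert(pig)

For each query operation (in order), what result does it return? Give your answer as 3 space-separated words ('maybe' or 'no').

Answer: no maybe no

Derivation:
Start: bits=0000000000000000
Op 1: insert ant -> sets bits 1 3 -> bits=0101000000000000
Op 2: insert bat -> sets bits 4 7 -> bits=0101100100000000
Op 3: query yak -> checks bit4=1, bit6=0 (has a 0) -> no
Op 4: query ant -> checks bit1=1, bit3=1 (all 1) -> maybe
Op 5: query cat -> checks bit11=0, bit12=0 (has a 0) -> no
Op 6: insert pig -> sets bits 6 11 -> bits=0101101100010000
Query results in order: no maybe no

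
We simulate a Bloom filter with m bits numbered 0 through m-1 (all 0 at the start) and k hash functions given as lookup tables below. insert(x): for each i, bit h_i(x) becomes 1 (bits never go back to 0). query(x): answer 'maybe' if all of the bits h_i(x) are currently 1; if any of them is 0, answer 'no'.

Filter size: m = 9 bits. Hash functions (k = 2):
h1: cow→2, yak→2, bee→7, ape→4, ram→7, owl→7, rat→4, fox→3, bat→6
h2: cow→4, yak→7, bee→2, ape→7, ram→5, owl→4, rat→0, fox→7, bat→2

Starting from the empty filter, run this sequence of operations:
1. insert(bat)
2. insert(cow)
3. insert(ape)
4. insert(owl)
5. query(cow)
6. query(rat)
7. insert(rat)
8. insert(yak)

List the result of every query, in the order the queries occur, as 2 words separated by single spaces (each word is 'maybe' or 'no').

Answer: maybe no

Derivation:
Start: bits=000000000
Op 1: insert bat -> sets bits 2 6 -> bits=001000100
Op 2: insert cow -> sets bits 2 4 -> bits=001010100
Op 3: insert ape -> sets bits 4 7 -> bits=001010110
Op 4: insert owl -> sets bits 4 7 -> bits=001010110
Op 5: query cow -> checks bit2=1, bit4=1 (all 1) -> maybe
Op 6: query rat -> checks bit0=0, bit4=1 (has a 0) -> no
Op 7: insert rat -> sets bits 0 4 -> bits=101010110
Op 8: insert yak -> sets bits 2 7 -> bits=101010110
Query results in order: maybe no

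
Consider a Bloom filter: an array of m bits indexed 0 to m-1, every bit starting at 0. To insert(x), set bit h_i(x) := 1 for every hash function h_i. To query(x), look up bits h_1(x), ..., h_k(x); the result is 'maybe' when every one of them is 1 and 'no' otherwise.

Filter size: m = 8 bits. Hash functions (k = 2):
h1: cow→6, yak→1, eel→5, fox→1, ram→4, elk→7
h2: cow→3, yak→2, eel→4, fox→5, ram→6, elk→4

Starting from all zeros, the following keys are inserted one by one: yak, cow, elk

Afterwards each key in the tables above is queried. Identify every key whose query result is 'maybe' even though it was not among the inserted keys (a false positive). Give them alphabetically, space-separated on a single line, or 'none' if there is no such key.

Answer: ram

Derivation:
Start: bits=00000000
After insert 'yak': sets bits 1 2 -> bits=01100000
After insert 'cow': sets bits 3 6 -> bits=01110010
After insert 'elk': sets bits 4 7 -> bits=01111011
Not inserted: eel fox ram — query each against bits=01111011:
query eel: checks bit4=1, bit5=0 (has a 0) -> no => not a false positive
query fox: checks bit1=1, bit5=0 (has a 0) -> no => not a false positive
query ram: checks bit4=1, bit6=1 (all 1) -> maybe => FALSE POSITIVE
False positives (alphabetical): ram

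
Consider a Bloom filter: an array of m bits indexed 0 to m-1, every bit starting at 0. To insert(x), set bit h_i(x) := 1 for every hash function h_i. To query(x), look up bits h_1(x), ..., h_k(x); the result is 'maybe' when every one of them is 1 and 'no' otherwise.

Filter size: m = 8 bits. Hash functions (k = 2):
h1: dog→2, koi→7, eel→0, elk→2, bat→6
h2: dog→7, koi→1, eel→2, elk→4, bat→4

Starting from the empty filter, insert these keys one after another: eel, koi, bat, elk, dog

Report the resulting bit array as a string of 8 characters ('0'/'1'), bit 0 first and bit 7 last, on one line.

Start: bits=00000000
After insert 'eel': sets bits 0 2 -> bits=10100000
After insert 'koi': sets bits 1 7 -> bits=11100001
After insert 'bat': sets bits 4 6 -> bits=11101011
After insert 'elk': sets bits 2 4 -> bits=11101011
After insert 'dog': sets bits 2 7 -> bits=11101011

Answer: 11101011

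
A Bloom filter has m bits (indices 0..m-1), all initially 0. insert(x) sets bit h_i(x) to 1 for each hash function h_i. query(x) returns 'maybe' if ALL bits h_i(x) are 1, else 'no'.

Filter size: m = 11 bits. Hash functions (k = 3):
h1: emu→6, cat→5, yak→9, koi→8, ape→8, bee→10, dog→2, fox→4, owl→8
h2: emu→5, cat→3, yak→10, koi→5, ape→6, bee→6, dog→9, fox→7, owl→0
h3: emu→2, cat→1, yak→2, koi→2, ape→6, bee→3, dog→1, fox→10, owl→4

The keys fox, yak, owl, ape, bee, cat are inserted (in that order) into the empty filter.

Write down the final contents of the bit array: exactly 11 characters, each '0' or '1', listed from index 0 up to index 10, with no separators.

Answer: 11111111111

Derivation:
Start: bits=00000000000
After insert 'fox': sets bits 4 7 10 -> bits=00001001001
After insert 'yak': sets bits 2 9 10 -> bits=00101001011
After insert 'owl': sets bits 0 4 8 -> bits=10101001111
After insert 'ape': sets bits 6 8 -> bits=10101011111
After insert 'bee': sets bits 3 6 10 -> bits=10111011111
After insert 'cat': sets bits 1 3 5 -> bits=11111111111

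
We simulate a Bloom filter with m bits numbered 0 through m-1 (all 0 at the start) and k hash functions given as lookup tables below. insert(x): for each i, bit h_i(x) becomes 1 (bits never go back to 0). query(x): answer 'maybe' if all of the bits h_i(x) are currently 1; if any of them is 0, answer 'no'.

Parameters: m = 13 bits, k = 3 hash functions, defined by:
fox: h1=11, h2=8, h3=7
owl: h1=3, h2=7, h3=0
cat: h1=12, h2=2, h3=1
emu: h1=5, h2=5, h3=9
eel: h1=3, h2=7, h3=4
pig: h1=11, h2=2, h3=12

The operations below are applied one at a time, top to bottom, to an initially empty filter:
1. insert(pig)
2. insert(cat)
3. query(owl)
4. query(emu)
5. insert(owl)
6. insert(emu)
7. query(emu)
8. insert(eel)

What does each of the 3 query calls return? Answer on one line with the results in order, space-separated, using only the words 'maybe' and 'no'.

Start: bits=0000000000000
Op 1: insert pig -> sets bits 2 11 12 -> bits=0010000000011
Op 2: insert cat -> sets bits 1 2 12 -> bits=0110000000011
Op 3: query owl -> checks bit0=0, bit3=0, bit7=0 (has a 0) -> no
Op 4: query emu -> checks bit5=0, bit9=0 (has a 0) -> no
Op 5: insert owl -> sets bits 0 3 7 -> bits=1111000100011
Op 6: insert emu -> sets bits 5 9 -> bits=1111010101011
Op 7: query emu -> checks bit5=1, bit9=1 (all 1) -> maybe
Op 8: insert eel -> sets bits 3 4 7 -> bits=1111110101011
Query results in order: no no maybe

Answer: no no maybe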